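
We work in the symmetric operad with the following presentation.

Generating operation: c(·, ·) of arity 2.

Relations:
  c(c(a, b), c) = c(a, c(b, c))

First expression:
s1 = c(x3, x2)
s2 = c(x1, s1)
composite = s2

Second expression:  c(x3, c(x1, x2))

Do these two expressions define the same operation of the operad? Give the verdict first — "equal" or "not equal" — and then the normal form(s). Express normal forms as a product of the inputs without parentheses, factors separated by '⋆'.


not equal; the first gives x1 ⋆ x3 ⋆ x2 and the second x3 ⋆ x1 ⋆ x2


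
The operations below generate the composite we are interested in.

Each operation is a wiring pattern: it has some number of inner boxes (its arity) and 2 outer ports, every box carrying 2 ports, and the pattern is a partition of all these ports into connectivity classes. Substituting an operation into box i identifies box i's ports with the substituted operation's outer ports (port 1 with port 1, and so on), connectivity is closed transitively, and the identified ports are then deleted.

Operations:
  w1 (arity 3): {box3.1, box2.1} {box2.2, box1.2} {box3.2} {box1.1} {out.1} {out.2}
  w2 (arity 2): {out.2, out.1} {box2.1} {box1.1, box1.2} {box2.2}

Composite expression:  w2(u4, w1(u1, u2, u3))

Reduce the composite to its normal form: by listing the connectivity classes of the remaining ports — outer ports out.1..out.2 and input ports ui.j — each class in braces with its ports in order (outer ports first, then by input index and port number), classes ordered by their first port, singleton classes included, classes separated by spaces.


{out.1, out.2} {u1.1} {u1.2, u2.2} {u2.1, u3.1} {u3.2} {u4.1, u4.2}

Treat the ports identified at w2 as solder joints: merge, then drop.
through w1, on inputs (u1, u2, u3): {out.1} {out.2} {u1.1} {u1.2, u2.2} {u2.1, u3.1} {u3.2} (out.j = stage outer ports)
through w2, on inputs (u4, u1, u2, u3): {out.1, out.2} {u1.1} {u1.2, u2.2} {u2.1, u3.1} {u3.2} {u4.1, u4.2} (out.j = stage outer ports)


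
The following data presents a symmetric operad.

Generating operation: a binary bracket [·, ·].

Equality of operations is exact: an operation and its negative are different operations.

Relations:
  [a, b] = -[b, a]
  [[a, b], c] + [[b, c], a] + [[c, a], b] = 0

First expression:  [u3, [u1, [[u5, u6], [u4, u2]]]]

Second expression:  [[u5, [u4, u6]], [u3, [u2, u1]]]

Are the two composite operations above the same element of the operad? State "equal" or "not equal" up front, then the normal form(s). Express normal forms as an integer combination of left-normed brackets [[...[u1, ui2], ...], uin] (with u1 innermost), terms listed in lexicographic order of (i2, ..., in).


not equal — first -[[[[[u1, u2], u4], u5], u6], u3] + [[[[[u1, u2], u4], u6], u5], u3] + [[[[[u1, u4], u2], u5], u6], u3] - [[[[[u1, u4], u2], u6], u5], u3] + [[[[[u1, u5], u6], u2], u4], u3] - [[[[[u1, u5], u6], u4], u2], u3] - [[[[[u1, u6], u5], u2], u4], u3] + [[[[[u1, u6], u5], u4], u2], u3], second [[[[[u1, u2], u3], u4], u6], u5] - [[[[[u1, u2], u3], u5], u4], u6] + [[[[[u1, u2], u3], u5], u6], u4] - [[[[[u1, u2], u3], u6], u4], u5]

In normal form, the first expression is -[[[[[u1, u2], u4], u5], u6], u3] + [[[[[u1, u2], u4], u6], u5], u3] + [[[[[u1, u4], u2], u5], u6], u3] - [[[[[u1, u4], u2], u6], u5], u3] + [[[[[u1, u5], u6], u2], u4], u3] - [[[[[u1, u5], u6], u4], u2], u3] - [[[[[u1, u6], u5], u2], u4], u3] + [[[[[u1, u6], u5], u4], u2], u3]
In normal form, the second expression is [[[[[u1, u2], u3], u4], u6], u5] - [[[[[u1, u2], u3], u5], u4], u6] + [[[[[u1, u2], u3], u5], u6], u4] - [[[[[u1, u2], u3], u6], u4], u5]
Distinct normal forms: not equal.


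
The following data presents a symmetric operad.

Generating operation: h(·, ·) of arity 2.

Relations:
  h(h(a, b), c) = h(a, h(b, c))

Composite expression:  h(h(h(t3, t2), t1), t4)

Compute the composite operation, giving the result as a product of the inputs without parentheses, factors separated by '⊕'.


t3 ⊕ t2 ⊕ t1 ⊕ t4


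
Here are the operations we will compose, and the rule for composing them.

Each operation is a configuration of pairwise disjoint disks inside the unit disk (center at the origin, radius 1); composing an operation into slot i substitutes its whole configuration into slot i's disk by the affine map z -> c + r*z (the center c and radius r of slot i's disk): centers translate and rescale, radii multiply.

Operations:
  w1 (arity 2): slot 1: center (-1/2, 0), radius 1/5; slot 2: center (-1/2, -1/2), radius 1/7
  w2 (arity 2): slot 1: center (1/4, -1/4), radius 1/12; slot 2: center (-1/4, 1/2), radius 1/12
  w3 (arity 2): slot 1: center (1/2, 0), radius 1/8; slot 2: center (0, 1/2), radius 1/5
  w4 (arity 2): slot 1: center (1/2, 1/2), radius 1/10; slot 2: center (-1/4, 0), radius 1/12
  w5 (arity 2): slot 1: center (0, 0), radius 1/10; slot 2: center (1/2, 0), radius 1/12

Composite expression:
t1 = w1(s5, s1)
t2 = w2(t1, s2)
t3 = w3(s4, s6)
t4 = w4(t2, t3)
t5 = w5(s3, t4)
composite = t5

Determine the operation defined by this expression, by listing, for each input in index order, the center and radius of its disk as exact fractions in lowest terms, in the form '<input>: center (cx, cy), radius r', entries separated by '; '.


s1: center (313/576, 113/2880), radius 1/10080; s2: center (259/480, 11/240), radius 1/1440; s3: center (0, 0), radius 1/10; s4: center (139/288, 0), radius 1/1152; s5: center (313/576, 19/480), radius 1/7200; s6: center (23/48, 1/288), radius 1/720

Nesting under w5 composes maps z -> c + r*z down each s-path.
s3 passes through 1 substitution, ending at center (0, 0), radius 1/10
s5 passes through 4 substitutions, ending at center (313/576, 19/480), radius 1/7200
s1 passes through 4 substitutions, ending at center (313/576, 113/2880), radius 1/10080
s2 passes through 3 substitutions, ending at center (259/480, 11/240), radius 1/1440
s4 passes through 3 substitutions, ending at center (139/288, 0), radius 1/1152
s6 passes through 3 substitutions, ending at center (23/48, 1/288), radius 1/720


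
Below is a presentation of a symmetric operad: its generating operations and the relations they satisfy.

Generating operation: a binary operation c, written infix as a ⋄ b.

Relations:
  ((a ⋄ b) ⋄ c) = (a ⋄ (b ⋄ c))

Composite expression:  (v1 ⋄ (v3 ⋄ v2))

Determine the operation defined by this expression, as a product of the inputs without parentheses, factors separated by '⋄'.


Associativity of c dissolves the nesting; only the v-input order survives.
(v3 ⋄ v2) linearizes to v3 ⋄ v2
(v1 ⋄ (v3 ⋄ v2)) linearizes to v1 ⋄ v3 ⋄ v2

v1 ⋄ v3 ⋄ v2


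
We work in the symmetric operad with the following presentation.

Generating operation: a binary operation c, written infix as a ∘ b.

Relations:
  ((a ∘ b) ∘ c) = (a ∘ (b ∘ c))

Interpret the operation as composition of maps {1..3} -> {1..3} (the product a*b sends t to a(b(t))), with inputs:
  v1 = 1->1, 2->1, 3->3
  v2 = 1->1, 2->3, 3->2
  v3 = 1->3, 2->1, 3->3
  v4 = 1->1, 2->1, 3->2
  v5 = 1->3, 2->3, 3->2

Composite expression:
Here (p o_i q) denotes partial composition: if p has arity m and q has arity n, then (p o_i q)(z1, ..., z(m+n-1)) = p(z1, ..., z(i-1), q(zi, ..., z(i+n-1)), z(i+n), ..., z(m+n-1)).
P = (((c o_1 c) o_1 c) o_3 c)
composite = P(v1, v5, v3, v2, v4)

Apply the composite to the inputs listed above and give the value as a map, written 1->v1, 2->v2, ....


(v1 ∘ v5) = 1->3, 2->3, 3->1
(v3 ∘ v2) = 1->3, 2->3, 3->1
((v1 ∘ v5) ∘ (v3 ∘ v2)) = 1->1, 2->1, 3->3
(((v1 ∘ v5) ∘ (v3 ∘ v2)) ∘ v4) = 1->1, 2->1, 3->1

1->1, 2->1, 3->1


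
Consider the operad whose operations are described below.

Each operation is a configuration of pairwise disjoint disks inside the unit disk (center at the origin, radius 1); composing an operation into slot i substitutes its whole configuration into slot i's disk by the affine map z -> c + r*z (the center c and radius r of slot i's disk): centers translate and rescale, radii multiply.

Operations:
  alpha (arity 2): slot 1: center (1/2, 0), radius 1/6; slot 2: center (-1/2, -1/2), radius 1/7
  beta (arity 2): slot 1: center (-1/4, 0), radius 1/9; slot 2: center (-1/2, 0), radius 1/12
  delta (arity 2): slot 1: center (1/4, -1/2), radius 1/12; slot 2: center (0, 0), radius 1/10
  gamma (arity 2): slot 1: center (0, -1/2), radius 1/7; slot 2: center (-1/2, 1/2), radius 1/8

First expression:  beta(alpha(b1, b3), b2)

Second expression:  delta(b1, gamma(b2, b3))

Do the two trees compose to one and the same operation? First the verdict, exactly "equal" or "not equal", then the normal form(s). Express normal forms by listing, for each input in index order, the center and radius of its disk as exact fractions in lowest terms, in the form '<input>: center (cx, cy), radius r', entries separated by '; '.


not equal: they reduce to b1: center (-7/36, 0), radius 1/54; b2: center (-1/2, 0), radius 1/12; b3: center (-11/36, -1/18), radius 1/63 and b1: center (1/4, -1/2), radius 1/12; b2: center (0, -1/20), radius 1/70; b3: center (-1/20, 1/20), radius 1/80

The first composite normalizes to b1: center (-7/36, 0), radius 1/54; b2: center (-1/2, 0), radius 1/12; b3: center (-11/36, -1/18), radius 1/63
The second composite normalizes to b1: center (1/4, -1/2), radius 1/12; b2: center (0, -1/20), radius 1/70; b3: center (-1/20, 1/20), radius 1/80
They disagree, so not equal.


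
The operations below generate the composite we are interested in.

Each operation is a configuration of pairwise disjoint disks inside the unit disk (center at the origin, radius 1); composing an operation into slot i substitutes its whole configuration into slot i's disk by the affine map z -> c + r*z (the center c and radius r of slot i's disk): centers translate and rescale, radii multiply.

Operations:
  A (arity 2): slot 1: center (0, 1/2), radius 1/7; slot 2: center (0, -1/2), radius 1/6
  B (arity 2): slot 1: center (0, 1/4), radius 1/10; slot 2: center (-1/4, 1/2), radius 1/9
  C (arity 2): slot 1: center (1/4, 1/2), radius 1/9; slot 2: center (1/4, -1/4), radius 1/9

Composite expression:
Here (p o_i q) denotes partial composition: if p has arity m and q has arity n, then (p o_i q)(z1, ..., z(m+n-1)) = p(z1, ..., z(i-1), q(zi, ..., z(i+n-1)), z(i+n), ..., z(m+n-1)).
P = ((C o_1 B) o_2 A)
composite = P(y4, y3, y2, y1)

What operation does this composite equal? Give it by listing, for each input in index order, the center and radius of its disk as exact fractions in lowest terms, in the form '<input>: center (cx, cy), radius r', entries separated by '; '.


Follow each y-input down from C: c' goes to c + r*c', radius to r*r'.
y4: after 2 affine steps, its disk has center (1/4, 19/36), radius 1/90
y3: after 3 affine steps, its disk has center (2/9, 91/162), radius 1/567
y2: after 3 affine steps, its disk has center (2/9, 89/162), radius 1/486
y1: after 1 affine step, its disk has center (1/4, -1/4), radius 1/9

y1: center (1/4, -1/4), radius 1/9; y2: center (2/9, 89/162), radius 1/486; y3: center (2/9, 91/162), radius 1/567; y4: center (1/4, 19/36), radius 1/90


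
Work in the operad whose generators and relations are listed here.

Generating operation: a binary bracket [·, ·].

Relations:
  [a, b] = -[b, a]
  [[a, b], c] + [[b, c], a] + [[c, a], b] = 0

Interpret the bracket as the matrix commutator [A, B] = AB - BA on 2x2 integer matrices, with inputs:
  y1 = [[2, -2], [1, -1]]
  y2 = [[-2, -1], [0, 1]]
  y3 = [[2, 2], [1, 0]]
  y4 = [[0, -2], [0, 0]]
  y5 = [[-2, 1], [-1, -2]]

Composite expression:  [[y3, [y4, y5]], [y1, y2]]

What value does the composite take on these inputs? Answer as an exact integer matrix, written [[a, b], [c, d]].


[[60, 16], [8, -60]]

[y4, y5] = [[2, 0], [0, -2]]
[y3, [y4, y5]] = [[0, -8], [4, 0]]
[y1, y2] = [[1, -9], [-3, -1]]
[[y3, [y4, y5]], [y1, y2]] = [[60, 16], [8, -60]]


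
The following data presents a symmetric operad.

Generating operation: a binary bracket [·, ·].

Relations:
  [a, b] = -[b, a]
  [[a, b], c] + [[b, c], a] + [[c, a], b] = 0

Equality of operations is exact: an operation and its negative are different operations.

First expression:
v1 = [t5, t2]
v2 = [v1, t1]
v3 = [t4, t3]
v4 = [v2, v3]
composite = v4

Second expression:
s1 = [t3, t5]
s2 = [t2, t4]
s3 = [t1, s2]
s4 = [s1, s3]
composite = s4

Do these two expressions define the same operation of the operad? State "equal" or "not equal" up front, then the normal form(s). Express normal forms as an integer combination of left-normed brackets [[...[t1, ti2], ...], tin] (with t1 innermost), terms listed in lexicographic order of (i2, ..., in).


not equal — first -[[[[t1, t2], t5], t3], t4] + [[[[t1, t2], t5], t4], t3] + [[[[t1, t5], t2], t3], t4] - [[[[t1, t5], t2], t4], t3], second -[[[[t1, t2], t4], t3], t5] + [[[[t1, t2], t4], t5], t3] + [[[[t1, t4], t2], t3], t5] - [[[[t1, t4], t2], t5], t3]


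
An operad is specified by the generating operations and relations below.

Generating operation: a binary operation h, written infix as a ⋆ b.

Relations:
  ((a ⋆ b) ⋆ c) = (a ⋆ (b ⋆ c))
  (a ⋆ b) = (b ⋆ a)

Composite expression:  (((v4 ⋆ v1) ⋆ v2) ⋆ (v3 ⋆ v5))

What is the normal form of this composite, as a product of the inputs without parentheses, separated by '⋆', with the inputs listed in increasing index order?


v1 ⋆ v2 ⋆ v3 ⋆ v4 ⋆ v5

Both nesting and order wash out for h; what remains is which v's occur.
(v4 ⋆ v1) collapses to v4 ⋆ v1
((v4 ⋆ v1) ⋆ v2) collapses to v4 ⋆ v1 ⋆ v2
(v3 ⋆ v5) collapses to v3 ⋆ v5
(((v4 ⋆ v1) ⋆ v2) ⋆ (v3 ⋆ v5)) collapses to v4 ⋆ v1 ⋆ v2 ⋆ v3 ⋆ v5
commutativity sorts the factors: v1 ⋆ v2 ⋆ v3 ⋆ v4 ⋆ v5


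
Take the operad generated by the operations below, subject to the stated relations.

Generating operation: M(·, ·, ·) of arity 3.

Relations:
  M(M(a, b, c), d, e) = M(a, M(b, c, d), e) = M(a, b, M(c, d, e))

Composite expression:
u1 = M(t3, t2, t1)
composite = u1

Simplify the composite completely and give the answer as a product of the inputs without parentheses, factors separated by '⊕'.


t3 ⊕ t2 ⊕ t1

Key point: M is associative — brackets drop, the t-order remains.
M(t3, t2, t1) collapses to t3 ⊕ t2 ⊕ t1


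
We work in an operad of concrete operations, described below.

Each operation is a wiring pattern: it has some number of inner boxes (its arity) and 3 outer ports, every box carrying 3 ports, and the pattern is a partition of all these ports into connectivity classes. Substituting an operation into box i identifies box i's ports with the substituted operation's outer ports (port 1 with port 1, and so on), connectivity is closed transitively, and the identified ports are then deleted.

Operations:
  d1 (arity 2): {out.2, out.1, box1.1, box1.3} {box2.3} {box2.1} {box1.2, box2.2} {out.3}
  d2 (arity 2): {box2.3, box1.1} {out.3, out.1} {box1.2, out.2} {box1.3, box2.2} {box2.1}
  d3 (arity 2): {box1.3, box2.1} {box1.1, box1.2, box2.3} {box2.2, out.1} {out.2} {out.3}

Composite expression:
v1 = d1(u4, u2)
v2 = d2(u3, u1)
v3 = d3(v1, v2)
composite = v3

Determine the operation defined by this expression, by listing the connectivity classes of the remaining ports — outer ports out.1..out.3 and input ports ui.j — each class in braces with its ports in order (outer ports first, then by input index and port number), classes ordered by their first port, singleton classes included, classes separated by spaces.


After gluing at d3, chains via deleted ports link the u-ports.
after d1, the pattern on (u4, u2) reads {out.1, out.2, u4.1, u4.3} {out.3} {u2.1} {u2.2, u4.2} {u2.3} (out.j = its outer ports)
after d2, the pattern on (u3, u1) reads {out.1, out.3} {out.2, u3.2} {u1.1} {u1.2, u3.3} {u1.3, u3.1} (out.j = its outer ports)
after d3, the pattern on (u4, u2, u3, u1) reads {out.1, u3.2} {out.2} {out.3} {u1.1} {u1.2, u3.3} {u1.3, u3.1} {u2.1} {u2.2, u4.2} {u2.3} {u4.1, u4.3} (out.j = its outer ports)

{out.1, u3.2} {out.2} {out.3} {u1.1} {u1.2, u3.3} {u1.3, u3.1} {u2.1} {u2.2, u4.2} {u2.3} {u4.1, u4.3}


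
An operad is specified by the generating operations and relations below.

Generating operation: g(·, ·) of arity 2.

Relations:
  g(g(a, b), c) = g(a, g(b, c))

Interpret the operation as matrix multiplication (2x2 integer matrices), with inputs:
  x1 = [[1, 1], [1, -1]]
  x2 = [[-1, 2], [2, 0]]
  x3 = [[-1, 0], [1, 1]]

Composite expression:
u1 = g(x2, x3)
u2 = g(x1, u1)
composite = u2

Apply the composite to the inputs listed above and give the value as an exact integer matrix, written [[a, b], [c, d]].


[[1, 2], [5, 2]]

g(x2, x3) = [[3, 2], [-2, 0]]
g(x1, g(x2, x3)) = [[1, 2], [5, 2]]


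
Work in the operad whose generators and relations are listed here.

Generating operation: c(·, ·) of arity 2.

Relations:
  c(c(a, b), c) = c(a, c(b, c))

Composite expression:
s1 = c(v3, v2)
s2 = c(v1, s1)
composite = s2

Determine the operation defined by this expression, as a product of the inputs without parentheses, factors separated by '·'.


v1 · v3 · v2

All parenthesizations of c agree; list the v-inputs left to right.
c(v3, v2) reduces to v3 · v2
c(v1, c(v3, v2)) reduces to v1 · v3 · v2


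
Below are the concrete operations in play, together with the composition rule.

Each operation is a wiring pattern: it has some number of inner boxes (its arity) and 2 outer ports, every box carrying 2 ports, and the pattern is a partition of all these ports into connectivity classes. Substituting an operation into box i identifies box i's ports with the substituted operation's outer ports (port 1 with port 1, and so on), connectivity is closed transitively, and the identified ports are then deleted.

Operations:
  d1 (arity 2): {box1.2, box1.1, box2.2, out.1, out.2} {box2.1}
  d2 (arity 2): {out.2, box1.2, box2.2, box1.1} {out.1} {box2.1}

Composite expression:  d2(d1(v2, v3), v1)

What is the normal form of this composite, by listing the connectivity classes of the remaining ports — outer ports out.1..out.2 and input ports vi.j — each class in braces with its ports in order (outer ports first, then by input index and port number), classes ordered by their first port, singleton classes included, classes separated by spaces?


{out.1} {out.2, v1.2, v2.1, v2.2, v3.2} {v1.1} {v3.1}

Treat the ports identified at d2 as solder joints: merge, then drop.
composing d1 on (v2, v3), with out.j its own outer ports: {out.1, out.2, v2.1, v2.2, v3.2} {v3.1}
composing d2 on (v2, v3, v1), with out.j its own outer ports: {out.1} {out.2, v1.2, v2.1, v2.2, v3.2} {v1.1} {v3.1}


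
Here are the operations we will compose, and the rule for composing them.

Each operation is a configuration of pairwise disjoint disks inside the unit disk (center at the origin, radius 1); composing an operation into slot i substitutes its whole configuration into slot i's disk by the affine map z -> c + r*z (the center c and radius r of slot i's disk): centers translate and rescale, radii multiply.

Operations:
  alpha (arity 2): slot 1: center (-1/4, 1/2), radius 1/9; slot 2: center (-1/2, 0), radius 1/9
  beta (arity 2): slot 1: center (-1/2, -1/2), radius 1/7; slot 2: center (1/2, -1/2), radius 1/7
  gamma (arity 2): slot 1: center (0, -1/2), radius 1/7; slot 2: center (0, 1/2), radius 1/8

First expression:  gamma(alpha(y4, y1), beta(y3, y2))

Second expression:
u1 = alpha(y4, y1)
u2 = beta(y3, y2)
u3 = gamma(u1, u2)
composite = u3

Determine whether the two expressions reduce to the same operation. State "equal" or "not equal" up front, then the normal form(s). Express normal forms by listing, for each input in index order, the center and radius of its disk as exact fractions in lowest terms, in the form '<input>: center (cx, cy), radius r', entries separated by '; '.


equal — both sides give y1: center (-1/14, -1/2), radius 1/63; y2: center (1/16, 7/16), radius 1/56; y3: center (-1/16, 7/16), radius 1/56; y4: center (-1/28, -3/7), radius 1/63

Normal form of the first expression: y1: center (-1/14, -1/2), radius 1/63; y2: center (1/16, 7/16), radius 1/56; y3: center (-1/16, 7/16), radius 1/56; y4: center (-1/28, -3/7), radius 1/63
Normal form of the second expression: y1: center (-1/14, -1/2), radius 1/63; y2: center (1/16, 7/16), radius 1/56; y3: center (-1/16, 7/16), radius 1/56; y4: center (-1/28, -3/7), radius 1/63
Both agree, so they are equal.


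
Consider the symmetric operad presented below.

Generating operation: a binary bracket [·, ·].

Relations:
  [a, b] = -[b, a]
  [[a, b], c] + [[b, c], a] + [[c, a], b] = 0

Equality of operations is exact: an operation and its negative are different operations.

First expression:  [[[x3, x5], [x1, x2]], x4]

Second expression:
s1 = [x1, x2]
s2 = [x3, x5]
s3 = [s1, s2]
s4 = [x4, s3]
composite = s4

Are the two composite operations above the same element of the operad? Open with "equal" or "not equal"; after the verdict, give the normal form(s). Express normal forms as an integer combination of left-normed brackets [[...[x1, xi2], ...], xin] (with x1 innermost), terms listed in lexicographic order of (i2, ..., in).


equal: each reduces to -[[[[x1, x2], x3], x5], x4] + [[[[x1, x2], x5], x3], x4]

The first composite normalizes to -[[[[x1, x2], x3], x5], x4] + [[[[x1, x2], x5], x3], x4]
The second composite normalizes to -[[[[x1, x2], x3], x5], x4] + [[[[x1, x2], x5], x3], x4]
The forms coincide; equal.


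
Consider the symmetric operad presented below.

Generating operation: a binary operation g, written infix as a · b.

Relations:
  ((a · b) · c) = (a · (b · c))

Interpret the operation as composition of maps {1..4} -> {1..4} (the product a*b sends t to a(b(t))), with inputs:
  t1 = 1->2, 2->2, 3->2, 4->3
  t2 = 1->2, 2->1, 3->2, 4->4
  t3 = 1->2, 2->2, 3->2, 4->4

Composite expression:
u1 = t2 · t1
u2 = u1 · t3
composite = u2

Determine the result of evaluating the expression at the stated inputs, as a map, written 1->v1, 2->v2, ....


1->1, 2->1, 3->1, 4->2

(t2 · t1) = 1->1, 2->1, 3->1, 4->2
((t2 · t1) · t3) = 1->1, 2->1, 3->1, 4->2


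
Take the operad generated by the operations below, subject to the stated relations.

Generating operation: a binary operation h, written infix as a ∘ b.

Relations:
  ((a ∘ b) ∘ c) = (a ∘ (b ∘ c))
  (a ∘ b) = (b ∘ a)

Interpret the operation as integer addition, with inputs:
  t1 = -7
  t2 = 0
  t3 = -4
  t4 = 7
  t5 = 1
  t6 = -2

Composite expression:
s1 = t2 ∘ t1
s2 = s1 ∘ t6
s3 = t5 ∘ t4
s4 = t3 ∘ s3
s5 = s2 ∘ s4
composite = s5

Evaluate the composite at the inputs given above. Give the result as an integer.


-5

(t2 ∘ t1) = -7
((t2 ∘ t1) ∘ t6) = -9
(t5 ∘ t4) = 8
(t3 ∘ (t5 ∘ t4)) = 4
(((t2 ∘ t1) ∘ t6) ∘ (t3 ∘ (t5 ∘ t4))) = -5


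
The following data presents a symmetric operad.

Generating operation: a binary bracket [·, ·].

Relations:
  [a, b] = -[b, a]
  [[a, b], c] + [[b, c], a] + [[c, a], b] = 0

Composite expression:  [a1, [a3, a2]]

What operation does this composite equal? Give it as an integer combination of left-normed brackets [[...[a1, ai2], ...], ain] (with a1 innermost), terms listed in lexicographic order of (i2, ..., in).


-[[a1, a2], a3] + [[a1, a3], a2]

Left-normed coefficients sit on the a1-initial expansion words.
Composite bracket: [a1, [a3, a2]]
The bracket unfolds into 4 signed words via [a, b] = ab - ba (2^2 = 4).
Words beginning with a1 determine it all:
  from a1a2a3, sign -1: term -[[a1, a2], a3]
  from a1a3a2, sign +1: term +[[a1, a3], a2]


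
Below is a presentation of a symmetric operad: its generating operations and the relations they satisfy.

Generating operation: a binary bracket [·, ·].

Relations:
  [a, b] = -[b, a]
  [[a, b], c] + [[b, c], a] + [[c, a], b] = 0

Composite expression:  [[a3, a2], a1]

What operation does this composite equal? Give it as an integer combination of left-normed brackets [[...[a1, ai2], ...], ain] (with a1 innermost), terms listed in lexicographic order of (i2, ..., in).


Left-normed coefficients sit on the a1-initial expansion words.
Composite bracket: [[a3, a2], a1]
The bracket unfolds into 4 signed words via [a, b] = ab - ba (2^2 = 4).
Collect the words opening with a1:
  a1a2a3 appears with sign +1, giving the term +[[a1, a2], a3]
  a1a3a2 appears with sign -1, giving the term -[[a1, a3], a2]

[[a1, a2], a3] - [[a1, a3], a2]


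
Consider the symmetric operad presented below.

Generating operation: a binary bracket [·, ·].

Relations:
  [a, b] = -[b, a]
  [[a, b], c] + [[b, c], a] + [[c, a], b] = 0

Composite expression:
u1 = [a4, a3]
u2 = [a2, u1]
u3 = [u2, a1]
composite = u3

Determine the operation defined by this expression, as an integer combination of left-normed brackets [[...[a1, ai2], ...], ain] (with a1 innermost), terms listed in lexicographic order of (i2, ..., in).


In the tensor algebra, words opening a1 carry the a1-anchored form.
Composite bracket: [[a2, [a4, a3]], a1]
Applying ab - ba throughout gives 8 signed words (2^3 = 8).
Keep just the words that open with a1:
  from a1a2a3a4, sign +1: term +[[[a1, a2], a3], a4]
  from a1a2a4a3, sign -1: term -[[[a1, a2], a4], a3]
  from a1a3a4a2, sign -1: term -[[[a1, a3], a4], a2]
  from a1a4a3a2, sign +1: term +[[[a1, a4], a3], a2]

[[[a1, a2], a3], a4] - [[[a1, a2], a4], a3] - [[[a1, a3], a4], a2] + [[[a1, a4], a3], a2]


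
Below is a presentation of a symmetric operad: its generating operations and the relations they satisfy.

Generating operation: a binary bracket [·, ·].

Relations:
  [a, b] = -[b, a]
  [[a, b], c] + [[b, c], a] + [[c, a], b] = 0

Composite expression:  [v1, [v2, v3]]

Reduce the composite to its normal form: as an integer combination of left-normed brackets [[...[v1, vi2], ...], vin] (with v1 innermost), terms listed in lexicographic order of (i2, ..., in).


[[v1, v2], v3] - [[v1, v3], v2]


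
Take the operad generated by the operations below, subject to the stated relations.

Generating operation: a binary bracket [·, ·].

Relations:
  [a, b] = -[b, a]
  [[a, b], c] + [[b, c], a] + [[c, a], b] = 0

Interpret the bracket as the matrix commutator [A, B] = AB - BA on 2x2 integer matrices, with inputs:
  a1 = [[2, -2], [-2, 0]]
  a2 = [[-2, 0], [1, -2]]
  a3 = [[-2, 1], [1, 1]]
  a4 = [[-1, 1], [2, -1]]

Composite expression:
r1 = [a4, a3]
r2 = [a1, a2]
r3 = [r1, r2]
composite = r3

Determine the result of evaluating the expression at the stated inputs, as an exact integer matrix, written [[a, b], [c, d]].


[[-6, 12], [20, 6]]

[a4, a3] = [[-1, 3], [-6, 1]]
[a1, a2] = [[-2, 0], [-2, 2]]
[[a4, a3], [a1, a2]] = [[-6, 12], [20, 6]]


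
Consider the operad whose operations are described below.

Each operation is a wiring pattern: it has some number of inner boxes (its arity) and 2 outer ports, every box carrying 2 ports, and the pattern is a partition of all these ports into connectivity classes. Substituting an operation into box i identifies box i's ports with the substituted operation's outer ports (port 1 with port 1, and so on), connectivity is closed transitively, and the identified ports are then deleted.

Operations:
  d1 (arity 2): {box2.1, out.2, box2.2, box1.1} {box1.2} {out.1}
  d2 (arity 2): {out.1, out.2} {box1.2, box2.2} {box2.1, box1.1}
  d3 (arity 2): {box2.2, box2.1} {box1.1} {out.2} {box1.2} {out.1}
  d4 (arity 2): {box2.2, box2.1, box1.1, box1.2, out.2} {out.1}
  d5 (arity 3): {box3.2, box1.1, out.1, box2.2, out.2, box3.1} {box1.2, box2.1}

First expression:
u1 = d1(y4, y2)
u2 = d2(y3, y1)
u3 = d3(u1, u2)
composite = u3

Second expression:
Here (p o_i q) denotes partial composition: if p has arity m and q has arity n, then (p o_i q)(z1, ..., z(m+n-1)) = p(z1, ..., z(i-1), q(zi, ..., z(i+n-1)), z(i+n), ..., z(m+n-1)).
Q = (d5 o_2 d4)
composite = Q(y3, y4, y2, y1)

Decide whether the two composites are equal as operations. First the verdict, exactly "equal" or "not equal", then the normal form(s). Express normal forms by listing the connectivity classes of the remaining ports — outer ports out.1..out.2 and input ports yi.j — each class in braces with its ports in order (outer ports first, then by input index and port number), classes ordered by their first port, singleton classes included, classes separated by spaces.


not equal — first {out.1} {out.2} {y1.1, y3.1} {y1.2, y3.2} {y2.1, y2.2, y4.1} {y4.2}, second {out.1, out.2, y1.1, y1.2, y2.1, y2.2, y3.1, y4.1, y4.2} {y3.2}

In normal form, the first expression is {out.1} {out.2} {y1.1, y3.1} {y1.2, y3.2} {y2.1, y2.2, y4.1} {y4.2}
In normal form, the second expression is {out.1, out.2, y1.1, y1.2, y2.1, y2.2, y3.1, y4.1, y4.2} {y3.2}
Distinct normal forms: not equal.


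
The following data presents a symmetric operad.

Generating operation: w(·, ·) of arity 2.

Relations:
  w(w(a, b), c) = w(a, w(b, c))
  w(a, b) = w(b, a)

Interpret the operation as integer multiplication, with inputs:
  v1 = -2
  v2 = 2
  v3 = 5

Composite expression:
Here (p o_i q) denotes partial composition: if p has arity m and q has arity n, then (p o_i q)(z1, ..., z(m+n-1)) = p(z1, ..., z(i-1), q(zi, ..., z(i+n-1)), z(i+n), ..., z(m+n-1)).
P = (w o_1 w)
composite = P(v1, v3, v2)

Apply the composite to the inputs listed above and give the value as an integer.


w(v1, v3) = -10
w(w(v1, v3), v2) = -20

-20


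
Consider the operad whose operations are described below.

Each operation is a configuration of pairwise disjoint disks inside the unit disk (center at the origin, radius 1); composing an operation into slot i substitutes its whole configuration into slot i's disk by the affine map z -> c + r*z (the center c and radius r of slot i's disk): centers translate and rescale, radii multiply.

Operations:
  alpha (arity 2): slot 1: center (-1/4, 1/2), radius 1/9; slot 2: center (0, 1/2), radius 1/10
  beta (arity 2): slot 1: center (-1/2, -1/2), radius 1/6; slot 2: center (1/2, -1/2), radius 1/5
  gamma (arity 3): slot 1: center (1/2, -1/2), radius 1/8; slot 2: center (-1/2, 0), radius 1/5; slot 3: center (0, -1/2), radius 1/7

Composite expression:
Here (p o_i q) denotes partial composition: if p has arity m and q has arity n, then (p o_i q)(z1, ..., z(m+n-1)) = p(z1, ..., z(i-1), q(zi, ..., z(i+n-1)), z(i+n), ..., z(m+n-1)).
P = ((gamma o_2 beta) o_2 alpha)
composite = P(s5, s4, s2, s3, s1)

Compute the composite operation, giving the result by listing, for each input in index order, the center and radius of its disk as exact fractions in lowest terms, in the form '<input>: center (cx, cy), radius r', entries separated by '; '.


s1: center (0, -1/2), radius 1/7; s2: center (-3/5, -1/12), radius 1/300; s3: center (-2/5, -1/10), radius 1/25; s4: center (-73/120, -1/12), radius 1/270; s5: center (1/2, -1/2), radius 1/8

Affine substitution under gamma: radii multiply and s-centers shift.
input s5: applying the 1 nested substitution gives center (1/2, -1/2), radius 1/8
input s4: applying the 3 nested substitutions gives center (-73/120, -1/12), radius 1/270
input s2: applying the 3 nested substitutions gives center (-3/5, -1/12), radius 1/300
input s3: applying the 2 nested substitutions gives center (-2/5, -1/10), radius 1/25
input s1: applying the 1 nested substitution gives center (0, -1/2), radius 1/7


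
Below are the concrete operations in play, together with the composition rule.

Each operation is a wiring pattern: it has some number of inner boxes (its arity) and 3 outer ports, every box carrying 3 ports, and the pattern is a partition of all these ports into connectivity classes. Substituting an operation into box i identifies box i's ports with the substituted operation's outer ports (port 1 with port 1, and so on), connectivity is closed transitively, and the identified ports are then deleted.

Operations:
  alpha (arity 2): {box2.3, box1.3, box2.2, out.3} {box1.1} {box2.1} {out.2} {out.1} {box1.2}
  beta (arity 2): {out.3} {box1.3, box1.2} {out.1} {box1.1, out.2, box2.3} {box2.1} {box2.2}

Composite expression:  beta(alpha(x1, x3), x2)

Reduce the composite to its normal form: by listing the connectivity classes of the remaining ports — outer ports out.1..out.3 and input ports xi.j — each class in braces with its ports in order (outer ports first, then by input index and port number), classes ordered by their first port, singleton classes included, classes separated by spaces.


{out.1} {out.2, x2.3} {out.3} {x1.1} {x1.2} {x1.3, x3.2, x3.3} {x2.1} {x2.2} {x3.1}

Connectivity passes through glued beta-boundaries; trace each wire chain.
through alpha, on inputs (x1, x3): {out.1} {out.2} {out.3, x1.3, x3.2, x3.3} {x1.1} {x1.2} {x3.1} (out.j = stage outer ports)
through beta, on inputs (x1, x3, x2): {out.1} {out.2, x2.3} {out.3} {x1.1} {x1.2} {x1.3, x3.2, x3.3} {x2.1} {x2.2} {x3.1} (out.j = stage outer ports)


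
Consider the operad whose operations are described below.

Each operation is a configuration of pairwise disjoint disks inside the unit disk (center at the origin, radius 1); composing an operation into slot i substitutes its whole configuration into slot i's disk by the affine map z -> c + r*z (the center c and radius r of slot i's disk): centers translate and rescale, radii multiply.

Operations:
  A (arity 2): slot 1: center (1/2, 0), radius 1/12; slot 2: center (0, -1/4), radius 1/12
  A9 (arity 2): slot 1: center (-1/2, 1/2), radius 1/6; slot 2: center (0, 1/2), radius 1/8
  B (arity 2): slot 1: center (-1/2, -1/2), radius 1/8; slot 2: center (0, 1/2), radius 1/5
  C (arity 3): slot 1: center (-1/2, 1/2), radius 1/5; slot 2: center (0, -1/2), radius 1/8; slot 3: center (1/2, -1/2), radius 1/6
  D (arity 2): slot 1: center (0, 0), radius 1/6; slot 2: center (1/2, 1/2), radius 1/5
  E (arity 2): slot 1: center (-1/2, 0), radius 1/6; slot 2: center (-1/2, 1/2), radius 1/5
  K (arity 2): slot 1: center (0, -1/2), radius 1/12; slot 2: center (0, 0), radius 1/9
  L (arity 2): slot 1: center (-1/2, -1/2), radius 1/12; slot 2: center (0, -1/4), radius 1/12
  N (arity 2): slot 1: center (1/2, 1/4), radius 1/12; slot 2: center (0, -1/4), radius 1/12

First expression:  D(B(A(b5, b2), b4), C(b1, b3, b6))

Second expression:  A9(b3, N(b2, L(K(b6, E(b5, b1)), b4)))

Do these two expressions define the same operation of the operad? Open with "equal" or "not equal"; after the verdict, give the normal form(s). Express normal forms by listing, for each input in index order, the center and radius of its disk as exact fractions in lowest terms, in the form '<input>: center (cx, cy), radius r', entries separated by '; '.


not equal — first b1: center (2/5, 3/5), radius 1/25; b2: center (-1/12, -17/192), radius 1/576; b3: center (1/2, 2/5), radius 1/40; b4: center (0, 1/12), radius 1/30; b5: center (-7/96, -1/12), radius 1/576; b6: center (3/5, 2/5), radius 1/30, second b1: center (-109/20736, 9613/20736), radius 1/51840; b2: center (1/16, 17/32), radius 1/96; b3: center (-1/2, 1/2), radius 1/6; b4: center (0, 179/384), radius 1/1152; b5: center (-109/20736, 89/192), radius 1/62208; b6: center (-1/192, 1067/2304), radius 1/13824

Reducing the first expression gives b1: center (2/5, 3/5), radius 1/25; b2: center (-1/12, -17/192), radius 1/576; b3: center (1/2, 2/5), radius 1/40; b4: center (0, 1/12), radius 1/30; b5: center (-7/96, -1/12), radius 1/576; b6: center (3/5, 2/5), radius 1/30
Reducing the second expression gives b1: center (-109/20736, 9613/20736), radius 1/51840; b2: center (1/16, 17/32), radius 1/96; b3: center (-1/2, 1/2), radius 1/6; b4: center (0, 179/384), radius 1/1152; b5: center (-109/20736, 89/192), radius 1/62208; b6: center (-1/192, 1067/2304), radius 1/13824
Different reductions; not equal.


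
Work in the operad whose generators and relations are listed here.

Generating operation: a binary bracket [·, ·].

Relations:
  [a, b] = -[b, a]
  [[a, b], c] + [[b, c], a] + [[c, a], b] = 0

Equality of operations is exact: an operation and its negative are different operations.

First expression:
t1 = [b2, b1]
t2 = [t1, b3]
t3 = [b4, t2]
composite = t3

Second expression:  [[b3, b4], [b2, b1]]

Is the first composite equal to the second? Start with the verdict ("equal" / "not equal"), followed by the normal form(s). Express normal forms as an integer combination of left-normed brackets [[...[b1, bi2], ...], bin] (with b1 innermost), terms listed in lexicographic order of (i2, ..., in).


not equal: they reduce to [[[b1, b2], b3], b4] and [[[b1, b2], b3], b4] - [[[b1, b2], b4], b3]


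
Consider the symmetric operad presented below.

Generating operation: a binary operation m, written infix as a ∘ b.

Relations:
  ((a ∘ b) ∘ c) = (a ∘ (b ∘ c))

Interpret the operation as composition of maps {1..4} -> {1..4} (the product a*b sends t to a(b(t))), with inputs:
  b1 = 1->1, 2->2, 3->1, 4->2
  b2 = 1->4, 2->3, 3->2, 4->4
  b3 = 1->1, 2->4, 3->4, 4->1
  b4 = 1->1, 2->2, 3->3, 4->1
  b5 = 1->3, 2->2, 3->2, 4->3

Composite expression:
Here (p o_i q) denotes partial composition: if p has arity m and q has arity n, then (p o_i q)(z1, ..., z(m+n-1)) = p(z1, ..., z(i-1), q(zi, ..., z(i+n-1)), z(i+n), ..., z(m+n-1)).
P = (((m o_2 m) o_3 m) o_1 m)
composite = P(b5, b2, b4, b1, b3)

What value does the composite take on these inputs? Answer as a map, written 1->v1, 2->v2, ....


1->3, 2->2, 3->2, 4->3

(b5 ∘ b2) = 1->3, 2->2, 3->2, 4->3
(b1 ∘ b3) = 1->1, 2->2, 3->2, 4->1
(b4 ∘ (b1 ∘ b3)) = 1->1, 2->2, 3->2, 4->1
((b5 ∘ b2) ∘ (b4 ∘ (b1 ∘ b3))) = 1->3, 2->2, 3->2, 4->3


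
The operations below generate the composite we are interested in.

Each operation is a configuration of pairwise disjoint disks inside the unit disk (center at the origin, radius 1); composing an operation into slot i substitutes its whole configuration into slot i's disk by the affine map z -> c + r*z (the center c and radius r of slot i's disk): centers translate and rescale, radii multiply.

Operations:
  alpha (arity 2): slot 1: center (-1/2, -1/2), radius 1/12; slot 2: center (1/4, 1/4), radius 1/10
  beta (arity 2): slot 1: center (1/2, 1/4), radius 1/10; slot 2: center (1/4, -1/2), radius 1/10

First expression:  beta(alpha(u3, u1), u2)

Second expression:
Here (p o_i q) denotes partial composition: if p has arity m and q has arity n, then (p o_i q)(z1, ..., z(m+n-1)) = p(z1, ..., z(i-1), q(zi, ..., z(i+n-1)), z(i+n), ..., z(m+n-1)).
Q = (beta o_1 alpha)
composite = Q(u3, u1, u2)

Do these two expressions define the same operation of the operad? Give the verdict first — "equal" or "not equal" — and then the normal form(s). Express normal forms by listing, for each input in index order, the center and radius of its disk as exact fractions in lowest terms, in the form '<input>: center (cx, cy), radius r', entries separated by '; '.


The first composite normalizes to u1: center (21/40, 11/40), radius 1/100; u2: center (1/4, -1/2), radius 1/10; u3: center (9/20, 1/5), radius 1/120
The second composite normalizes to u1: center (21/40, 11/40), radius 1/100; u2: center (1/4, -1/2), radius 1/10; u3: center (9/20, 1/5), radius 1/120
One common form — equal.

equal — both sides give u1: center (21/40, 11/40), radius 1/100; u2: center (1/4, -1/2), radius 1/10; u3: center (9/20, 1/5), radius 1/120


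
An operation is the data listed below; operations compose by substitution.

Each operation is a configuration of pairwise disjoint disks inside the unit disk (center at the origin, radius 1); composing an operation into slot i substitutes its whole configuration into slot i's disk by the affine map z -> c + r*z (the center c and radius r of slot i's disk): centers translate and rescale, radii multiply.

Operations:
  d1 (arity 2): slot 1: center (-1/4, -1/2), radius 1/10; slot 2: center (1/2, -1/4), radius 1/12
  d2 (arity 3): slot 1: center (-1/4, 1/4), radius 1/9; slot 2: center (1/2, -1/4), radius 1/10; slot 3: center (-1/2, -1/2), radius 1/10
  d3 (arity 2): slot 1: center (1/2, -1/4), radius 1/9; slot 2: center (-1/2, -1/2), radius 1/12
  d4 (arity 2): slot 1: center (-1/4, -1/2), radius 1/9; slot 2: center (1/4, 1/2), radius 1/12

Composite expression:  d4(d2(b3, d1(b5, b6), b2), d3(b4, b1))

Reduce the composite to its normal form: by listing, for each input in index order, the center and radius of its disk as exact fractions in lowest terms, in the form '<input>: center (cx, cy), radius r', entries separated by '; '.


b1: center (5/24, 11/24), radius 1/144; b2: center (-11/36, -5/9), radius 1/90; b3: center (-5/18, -17/36), radius 1/81; b4: center (7/24, 23/48), radius 1/108; b5: center (-71/360, -8/15), radius 1/900; b6: center (-17/90, -191/360), radius 1/1080
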